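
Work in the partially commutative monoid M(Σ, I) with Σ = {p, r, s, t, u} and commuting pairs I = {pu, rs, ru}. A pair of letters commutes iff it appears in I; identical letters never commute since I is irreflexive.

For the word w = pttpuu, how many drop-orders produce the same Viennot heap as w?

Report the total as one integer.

3

#0=p has no predecessor
#1=t depends on [0:p]
#2=t depends on [1:t]
#3=p depends on [2:t]
#4=u depends on [2:t]
#5=u depends on [4:u]
sources: [0:p]
N(rest) = Σ N(rest − s) over sources s of rest; N(one piece) = 1:
  size 1 → [3]=1  [5]=1
  size 2 → [3,5]=2  [4,5]=1
  size 3 → [3,4,5]=3
  size 4 → [2,3,4,5]=3
  first=0(p) contributes 3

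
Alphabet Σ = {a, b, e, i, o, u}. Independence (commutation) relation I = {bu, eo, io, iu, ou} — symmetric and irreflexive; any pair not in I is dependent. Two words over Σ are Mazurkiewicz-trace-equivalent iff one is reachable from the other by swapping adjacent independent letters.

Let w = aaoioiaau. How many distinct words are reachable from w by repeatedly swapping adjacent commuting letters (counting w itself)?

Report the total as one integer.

6

drop 0:a onto floor
drop 1:a onto {0:a}
drop 2:o onto {1:a}
drop 3:i onto {1:a}
drop 4:o onto {2:o}
drop 5:i onto {3:i}
drop 6:a onto {4:o, 5:i}
drop 7:a onto {6:a}
drop 8:u onto {7:a}
ground layer = {0:a}
drop-orders for the pieces not yet dropped (sum over which currently-grounded one goes next):
  1 to go: {8} 1
  2 to go: {7,8} 1
  3 to go: {6,7,8} 1
  4 to go: {4,6,7,8} 1  {5,6,7,8} 1
  5 to go: {2,4,6,7,8} 1  {3,5,6,7,8} 1  {4,5,6,7,8} 2
  6 to go: {2,4,5,6,7,8} 3  {3,4,5,6,7,8} 3
  7 to go: {2,3,4,5,6,7,8} 6
  if 0:a drops first: 6 orders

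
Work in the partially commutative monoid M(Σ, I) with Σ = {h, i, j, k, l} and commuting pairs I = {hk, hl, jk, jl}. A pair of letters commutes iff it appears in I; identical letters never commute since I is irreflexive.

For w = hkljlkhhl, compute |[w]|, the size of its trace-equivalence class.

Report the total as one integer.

0(h) covers ∅
1(k) covers ∅
2(l) covers 1:k
3(j) covers 0:h
4(l) covers 2:l
5(k) covers 4:l
6(h) covers 3:j
7(h) covers 6:h
8(l) covers 5:k
floor of heap: 0:h, 1:k
completions by unplaced set U, small U first (add the entries for U minus each lowest piece of U):
  |U|=1: {7}:1  {8}:1
  |U|=2: {5,8}:1  {6,7}:1  {7,8}:2
  |U|=3: {3,6,7}:1  {4,5,8}:1  {5,7,8}:3  {6,7,8}:3
  |U|=4: {0,3,6,7}:1  {2,4,5,8}:1  {3,6,7,8}:4  {4,5,7,8}:4  {5,6,7,8}:6
  |U|=5: {0,3,6,7,8}:5  {1,2,4,5,8}:1  {2,4,5,7,8}:5  {3,5,6,7,8}:10  {4,5,6,7,8}:10
  |U|=6: {0,3,5,6,7,8}:15  {1,2,4,5,7,8}:6  {2,4,5,6,7,8}:15  {3,4,5,6,7,8}:20
  |U|=7: {0,3,4,5,6,7,8}:35  {1,2,4,5,6,7,8}:21  {2,3,4,5,6,7,8}:35
  start at 0(h): 56
  start at 1(k): 70
sum over floor = 126

126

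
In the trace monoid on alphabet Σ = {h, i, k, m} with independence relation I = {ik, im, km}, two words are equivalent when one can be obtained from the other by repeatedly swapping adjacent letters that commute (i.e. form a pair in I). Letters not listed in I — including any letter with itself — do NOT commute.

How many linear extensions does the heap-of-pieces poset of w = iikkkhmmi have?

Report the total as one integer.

30

0(i) covers ∅
1(i) covers 0:i
2(k) covers ∅
3(k) covers 2:k
4(k) covers 3:k
5(h) covers 1:i, 4:k
6(m) covers 5:h
7(m) covers 6:m
8(i) covers 5:h
floor of heap: 0:i, 2:k
completions by unplaced set U, small U first (add the entries for U minus each lowest piece of U):
  |U|=1: {7}:1  {8}:1
  |U|=2: {6,7}:1  {7,8}:2
  |U|=3: {6,7,8}:3
  |U|=4: {5,6,7,8}:3
  |U|=5: {1,5,6,7,8}:3  {4,5,6,7,8}:3
  |U|=6: {0,1,5,6,7,8}:3  {1,4,5,6,7,8}:6  {3,4,5,6,7,8}:3
  |U|=7: {0,1,4,5,6,7,8}:9  {1,3,4,5,6,7,8}:9  {2,3,4,5,6,7,8}:3
  start at 0(i): 12
  start at 2(k): 18
sum over floor = 30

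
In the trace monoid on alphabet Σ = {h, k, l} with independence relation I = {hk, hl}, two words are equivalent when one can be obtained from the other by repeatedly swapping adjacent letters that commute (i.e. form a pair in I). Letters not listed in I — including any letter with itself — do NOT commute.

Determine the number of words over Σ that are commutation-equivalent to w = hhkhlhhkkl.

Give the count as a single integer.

252

0(h) covers ∅
1(h) covers 0:h
2(k) covers ∅
3(h) covers 1:h
4(l) covers 2:k
5(h) covers 3:h
6(h) covers 5:h
7(k) covers 4:l
8(k) covers 7:k
9(l) covers 8:k
floor of heap: 0:h, 2:k
completions by unplaced set U, small U first (add the entries for U minus each lowest piece of U):
  |U|=1: {6}:1  {9}:1
  |U|=2: {5,6}:1  {6,9}:2  {8,9}:1
  |U|=3: {3,5,6}:1  {5,6,9}:3  {6,8,9}:3  {7,8,9}:1
  |U|=4: {1,3,5,6}:1  {3,5,6,9}:4  {4,7,8,9}:1  {5,6,8,9}:6  {6,7,8,9}:4
  |U|=5: {0,1,3,5,6}:1  {1,3,5,6,9}:5  {2,4,7,8,9}:1  {3,5,6,8,9}:10  {4,6,7,8,9}:5  {5,6,7,8,9}:10
  |U|=6: {0,1,3,5,6,9}:6  {1,3,5,6,8,9}:15  {2,4,6,7,8,9}:6  {3,5,6,7,8,9}:20  {4,5,6,7,8,9}:15
  |U|=7: {0,1,3,5,6,8,9}:21  {1,3,5,6,7,8,9}:35  {2,4,5,6,7,8,9}:21  {3,4,5,6,7,8,9}:35
  |U|=8: {0,1,3,5,6,7,8,9}:56  {1,3,4,5,6,7,8,9}:70  {2,3,4,5,6,7,8,9}:56
  start at 0(h): 126
  start at 2(k): 126
sum over floor = 252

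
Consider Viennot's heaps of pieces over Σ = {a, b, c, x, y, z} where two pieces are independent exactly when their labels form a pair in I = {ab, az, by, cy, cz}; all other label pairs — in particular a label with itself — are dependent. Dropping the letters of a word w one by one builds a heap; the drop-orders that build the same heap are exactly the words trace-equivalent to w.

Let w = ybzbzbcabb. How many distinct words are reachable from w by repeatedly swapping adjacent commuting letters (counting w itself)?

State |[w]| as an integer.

drop 0:y onto floor
drop 1:b onto floor
drop 2:z onto {0:y, 1:b}
drop 3:b onto {2:z}
drop 4:z onto {3:b}
drop 5:b onto {4:z}
drop 6:c onto {5:b}
drop 7:a onto {6:c}
drop 8:b onto {6:c}
drop 9:b onto {8:b}
ground layer = {0:y, 1:b}
drop-orders for the pieces not yet dropped (sum over which currently-grounded one goes next):
  1 to go: {7} 1  {9} 1
  2 to go: {7,9} 2  {8,9} 1
  3 to go: {7,8,9} 3
  4 to go: {6,7,8,9} 3
  5 to go: {5,6,7,8,9} 3
  6 to go: {4,5,6,7,8,9} 3
  7 to go: {3,4,5,6,7,8,9} 3
  8 to go: {2,3,4,5,6,7,8,9} 3
  if 0:y drops first: 3 orders
  if 1:b drops first: 3 orders
heap linearizations: 6

6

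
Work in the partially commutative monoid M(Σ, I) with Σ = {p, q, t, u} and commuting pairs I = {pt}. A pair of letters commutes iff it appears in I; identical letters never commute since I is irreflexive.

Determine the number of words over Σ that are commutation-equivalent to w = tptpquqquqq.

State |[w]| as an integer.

drop 0:t onto floor
drop 1:p onto floor
drop 2:t onto {0:t}
drop 3:p onto {1:p}
drop 4:q onto {2:t, 3:p}
drop 5:u onto {4:q}
drop 6:q onto {5:u}
drop 7:q onto {6:q}
drop 8:u onto {7:q}
drop 9:q onto {8:u}
drop 10:q onto {9:q}
ground layer = {0:t, 1:p}
drop-orders for the pieces not yet dropped (sum over which currently-grounded one goes next):
  1 to go: {10} 1
  2 to go: {9,10} 1
  3 to go: {8,9,10} 1
  4 to go: {7,8,9,10} 1
  5 to go: {6,7,8,9,10} 1
  6 to go: {5,6,7,8,9,10} 1
  7 to go: {4,5,6,7,8,9,10} 1
  8 to go: {2,4,5,6,7,8,9,10} 1  {3,4,5,6,7,8,9,10} 1
  9 to go: {0,2,4,5,6,7,8,9,10} 1  {1,3,4,5,6,7,8,9,10} 1  {2,3,4,5,6,7,8,9,10} 2
  if 0:t drops first: 3 orders
  if 1:p drops first: 3 orders
heap linearizations: 6

6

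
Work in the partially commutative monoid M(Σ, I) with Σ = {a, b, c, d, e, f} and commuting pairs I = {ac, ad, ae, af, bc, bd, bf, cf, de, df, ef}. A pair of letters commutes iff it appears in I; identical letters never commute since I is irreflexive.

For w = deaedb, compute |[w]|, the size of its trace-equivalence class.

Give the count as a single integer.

piece 0:d — minimal
piece 1:e — minimal
piece 2:a — minimal
piece 3:e rests on {1:e}
piece 4:d rests on {0:d}
piece 5:b rests on {2:a, 3:e}
minimal pieces: {0:d, 1:e, 2:a}
ways to finish when only these pieces remain (= sum over removing one remaining piece with nothing left below it):
  1 left: {4}→1  {5}→1
  2 left: {0,4}→1  {2,5}→1  {3,5}→1  {4,5}→2
  3 left: {0,4,5}→3  {1,3,5}→1  {2,3,5}→2  {2,4,5}→3  {3,4,5}→3
  4 left: {0,2,4,5}→6  {0,3,4,5}→6  {1,2,3,5}→3  {1,3,4,5}→4  {2,3,4,5}→8
  placing 0:d first → 15 extensions
  placing 1:e first → 20 extensions
  placing 2:a first → 10 extensions
total linear extensions = 45

45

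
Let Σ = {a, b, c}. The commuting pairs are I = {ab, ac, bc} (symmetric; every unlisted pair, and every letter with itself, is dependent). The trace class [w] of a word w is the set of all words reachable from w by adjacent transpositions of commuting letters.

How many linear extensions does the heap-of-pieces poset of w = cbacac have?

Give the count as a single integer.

#0=c has no predecessor
#1=b has no predecessor
#2=a has no predecessor
#3=c depends on [0:c]
#4=a depends on [2:a]
#5=c depends on [3:c]
sources: [0:c, 1:b, 2:a]
N(rest) = Σ N(rest − s) over sources s of rest; N(one piece) = 1:
  size 1 → [1]=1  [4]=1  [5]=1
  size 2 → [1,4]=2  [1,5]=2  [2,4]=1  [3,5]=1  [4,5]=2
  size 3 → [0,3,5]=1  [1,2,4]=3  [1,3,5]=3  [1,4,5]=6  [2,4,5]=3  [3,4,5]=3
  size 4 → [0,1,3,5]=4  [0,3,4,5]=4  [1,2,4,5]=12  [1,3,4,5]=12  [2,3,4,5]=6
  first=0(c) contributes 30
  first=1(b) contributes 10
  first=2(a) contributes 20
|[w]| = 60

60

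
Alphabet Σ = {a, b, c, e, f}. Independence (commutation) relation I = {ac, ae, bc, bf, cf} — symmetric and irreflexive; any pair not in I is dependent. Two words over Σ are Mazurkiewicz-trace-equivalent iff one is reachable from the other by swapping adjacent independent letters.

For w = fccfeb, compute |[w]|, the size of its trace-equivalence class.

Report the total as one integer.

piece 0:f — minimal
piece 1:c — minimal
piece 2:c rests on {1:c}
piece 3:f rests on {0:f}
piece 4:e rests on {2:c, 3:f}
piece 5:b rests on {4:e}
minimal pieces: {0:f, 1:c}
ways to finish when only these pieces remain (= sum over removing one remaining piece with nothing left below it):
  1 left: {5}→1
  2 left: {4,5}→1
  3 left: {2,4,5}→1  {3,4,5}→1
  4 left: {0,3,4,5}→1  {1,2,4,5}→1  {2,3,4,5}→2
  placing 0:f first → 3 extensions
  placing 1:c first → 3 extensions
total linear extensions = 6

6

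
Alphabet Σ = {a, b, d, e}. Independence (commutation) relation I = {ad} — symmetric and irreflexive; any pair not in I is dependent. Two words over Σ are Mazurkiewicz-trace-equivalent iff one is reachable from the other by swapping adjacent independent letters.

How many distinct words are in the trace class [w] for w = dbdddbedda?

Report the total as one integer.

0(d) covers ∅
1(b) covers 0:d
2(d) covers 1:b
3(d) covers 2:d
4(d) covers 3:d
5(b) covers 4:d
6(e) covers 5:b
7(d) covers 6:e
8(d) covers 7:d
9(a) covers 6:e
floor of heap: 0:d
completions by unplaced set U, small U first (add the entries for U minus each lowest piece of U):
  |U|=1: {8}:1  {9}:1
  |U|=2: {7,8}:1  {8,9}:2
  |U|=3: {7,8,9}:3
  |U|=4: {6,7,8,9}:3
  |U|=5: {5,6,7,8,9}:3
  |U|=6: {4,5,6,7,8,9}:3
  |U|=7: {3,4,5,6,7,8,9}:3
  |U|=8: {2,3,4,5,6,7,8,9}:3
  start at 0(d): 3

3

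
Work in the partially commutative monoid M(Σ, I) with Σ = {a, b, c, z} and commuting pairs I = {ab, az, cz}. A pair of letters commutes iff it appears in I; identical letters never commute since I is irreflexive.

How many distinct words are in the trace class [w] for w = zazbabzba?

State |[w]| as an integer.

84

0(z) covers ∅
1(a) covers ∅
2(z) covers 0:z
3(b) covers 2:z
4(a) covers 1:a
5(b) covers 3:b
6(z) covers 5:b
7(b) covers 6:z
8(a) covers 4:a
floor of heap: 0:z, 1:a
completions by unplaced set U, small U first (add the entries for U minus each lowest piece of U):
  |U|=1: {7}:1  {8}:1
  |U|=2: {4,8}:1  {6,7}:1  {7,8}:2
  |U|=3: {1,4,8}:1  {4,7,8}:3  {5,6,7}:1  {6,7,8}:3
  |U|=4: {1,4,7,8}:4  {3,5,6,7}:1  {4,6,7,8}:6  {5,6,7,8}:4
  |U|=5: {1,4,6,7,8}:10  {2,3,5,6,7}:1  {3,5,6,7,8}:5  {4,5,6,7,8}:10
  |U|=6: {0,2,3,5,6,7}:1  {1,4,5,6,7,8}:20  {2,3,5,6,7,8}:6  {3,4,5,6,7,8}:15
  |U|=7: {0,2,3,5,6,7,8}:7  {1,3,4,5,6,7,8}:35  {2,3,4,5,6,7,8}:21
  start at 0(z): 56
  start at 1(a): 28
sum over floor = 84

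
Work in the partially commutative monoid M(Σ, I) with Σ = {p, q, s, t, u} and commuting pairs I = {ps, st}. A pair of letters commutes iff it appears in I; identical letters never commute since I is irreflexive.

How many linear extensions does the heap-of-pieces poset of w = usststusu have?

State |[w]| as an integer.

0(u) covers ∅
1(s) covers 0:u
2(s) covers 1:s
3(t) covers 0:u
4(s) covers 2:s
5(t) covers 3:t
6(u) covers 4:s, 5:t
7(s) covers 6:u
8(u) covers 7:s
floor of heap: 0:u
completions by unplaced set U, small U first (add the entries for U minus each lowest piece of U):
  |U|=1: {8}:1
  |U|=2: {7,8}:1
  |U|=3: {6,7,8}:1
  |U|=4: {4,6,7,8}:1  {5,6,7,8}:1
  |U|=5: {2,4,6,7,8}:1  {3,5,6,7,8}:1  {4,5,6,7,8}:2
  |U|=6: {1,2,4,6,7,8}:1  {2,4,5,6,7,8}:3  {3,4,5,6,7,8}:3
  |U|=7: {1,2,4,5,6,7,8}:4  {2,3,4,5,6,7,8}:6
  start at 0(u): 10

10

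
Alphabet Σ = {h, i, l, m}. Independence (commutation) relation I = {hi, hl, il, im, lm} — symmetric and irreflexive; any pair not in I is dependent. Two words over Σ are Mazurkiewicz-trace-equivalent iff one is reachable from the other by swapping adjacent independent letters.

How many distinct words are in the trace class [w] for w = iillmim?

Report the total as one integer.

210

0(i) covers ∅
1(i) covers 0:i
2(l) covers ∅
3(l) covers 2:l
4(m) covers ∅
5(i) covers 1:i
6(m) covers 4:m
floor of heap: 0:i, 2:l, 4:m
completions by unplaced set U, small U first (add the entries for U minus each lowest piece of U):
  |U|=1: {3}:1  {5}:1  {6}:1
  |U|=2: {1,5}:1  {2,3}:1  {3,5}:2  {3,6}:2  {4,6}:1  {5,6}:2
  |U|=3: {0,1,5}:1  {1,3,5}:3  {1,5,6}:3  {2,3,5}:3  {2,3,6}:3  {3,4,6}:3  {3,5,6}:6  {4,5,6}:3
  |U|=4: {0,1,3,5}:4  {0,1,5,6}:4  {1,2,3,5}:6  {1,3,5,6}:12  {1,4,5,6}:6  {2,3,4,6}:6  {2,3,5,6}:12  {3,4,5,6}:12
  |U|=5: {0,1,2,3,5}:10  {0,1,3,5,6}:20  {0,1,4,5,6}:10  {1,2,3,5,6}:30  {1,3,4,5,6}:30  {2,3,4,5,6}:30
  start at 0(i): 90
  start at 2(l): 60
  start at 4(m): 60
sum over floor = 210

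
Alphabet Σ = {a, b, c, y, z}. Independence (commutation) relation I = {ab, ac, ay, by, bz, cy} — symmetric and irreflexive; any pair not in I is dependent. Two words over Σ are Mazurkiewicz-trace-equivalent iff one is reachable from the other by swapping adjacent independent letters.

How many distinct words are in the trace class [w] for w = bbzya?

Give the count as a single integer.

20

piece 0:b — minimal
piece 1:b rests on {0:b}
piece 2:z — minimal
piece 3:y rests on {2:z}
piece 4:a rests on {2:z}
minimal pieces: {0:b, 2:z}
ways to finish when only these pieces remain (= sum over removing one remaining piece with nothing left below it):
  1 left: {1}→1  {3}→1  {4}→1
  2 left: {0,1}→1  {1,3}→2  {1,4}→2  {3,4}→2
  3 left: {0,1,3}→3  {0,1,4}→3  {1,3,4}→6  {2,3,4}→2
  placing 0:b first → 8 extensions
  placing 2:z first → 12 extensions
total linear extensions = 20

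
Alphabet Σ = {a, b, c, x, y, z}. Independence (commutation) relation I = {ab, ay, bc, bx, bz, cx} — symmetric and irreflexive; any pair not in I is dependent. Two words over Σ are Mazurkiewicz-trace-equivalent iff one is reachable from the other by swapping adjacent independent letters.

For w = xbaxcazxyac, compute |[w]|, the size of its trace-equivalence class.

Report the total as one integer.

34

drop 0:x onto floor
drop 1:b onto floor
drop 2:a onto {0:x}
drop 3:x onto {2:a}
drop 4:c onto {2:a}
drop 5:a onto {3:x, 4:c}
drop 6:z onto {5:a}
drop 7:x onto {6:z}
drop 8:y onto {1:b, 7:x}
drop 9:a onto {7:x}
drop 10:c onto {8:y, 9:a}
ground layer = {0:x, 1:b}
drop-orders for the pieces not yet dropped (sum over which currently-grounded one goes next):
  1 to go: {10} 1
  2 to go: {8,10} 1  {9,10} 1
  3 to go: {1,8,10} 1  {8,9,10} 2
  4 to go: {1,8,9,10} 3  {7,8,9,10} 2
  5 to go: {1,7,8,9,10} 5  {6,7,8,9,10} 2
  6 to go: {1,6,7,8,9,10} 7  {5,6,7,8,9,10} 2
  7 to go: {1,5,6,7,8,9,10} 9  {3,5,6,7,8,9,10} 2  {4,5,6,7,8,9,10} 2
  8 to go: {1,3,5,6,7,8,9,10} 11  {1,4,5,6,7,8,9,10} 11  {3,4,5,6,7,8,9,10} 4
  9 to go: {1,3,4,5,6,7,8,9,10} 26  {2,3,4,5,6,7,8,9,10} 4
  if 0:x drops first: 30 orders
  if 1:b drops first: 4 orders
heap linearizations: 34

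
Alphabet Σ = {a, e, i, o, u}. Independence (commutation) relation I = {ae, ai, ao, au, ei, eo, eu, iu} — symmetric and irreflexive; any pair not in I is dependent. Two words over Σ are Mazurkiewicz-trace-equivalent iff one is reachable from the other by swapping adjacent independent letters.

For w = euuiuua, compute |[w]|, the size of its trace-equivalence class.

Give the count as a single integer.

210

piece 0:e — minimal
piece 1:u — minimal
piece 2:u rests on {1:u}
piece 3:i — minimal
piece 4:u rests on {2:u}
piece 5:u rests on {4:u}
piece 6:a — minimal
minimal pieces: {0:e, 1:u, 3:i, 6:a}
ways to finish when only these pieces remain (= sum over removing one remaining piece with nothing left below it):
  1 left: {0}→1  {3}→1  {5}→1  {6}→1
  2 left: {0,3}→2  {0,5}→2  {0,6}→2  {3,5}→2  {3,6}→2  {4,5}→1  {5,6}→2
  3 left: {0,3,5}→6  {0,3,6}→6  {0,4,5}→3  {0,5,6}→6  {2,4,5}→1  {3,4,5}→3  {3,5,6}→6  {4,5,6}→3
  4 left: {0,2,4,5}→4  {0,3,4,5}→12  {0,3,5,6}→24  {0,4,5,6}→12  {1,2,4,5}→1  {2,3,4,5}→4  {2,4,5,6}→4  {3,4,5,6}→12
  5 left: {0,1,2,4,5}→5  {0,2,3,4,5}→20  {0,2,4,5,6}→20  {0,3,4,5,6}→60  {1,2,3,4,5}→5  {1,2,4,5,6}→5  {2,3,4,5,6}→20
  placing 0:e first → 30 extensions
  placing 1:u first → 120 extensions
  placing 3:i first → 30 extensions
  placing 6:a first → 30 extensions
total linear extensions = 210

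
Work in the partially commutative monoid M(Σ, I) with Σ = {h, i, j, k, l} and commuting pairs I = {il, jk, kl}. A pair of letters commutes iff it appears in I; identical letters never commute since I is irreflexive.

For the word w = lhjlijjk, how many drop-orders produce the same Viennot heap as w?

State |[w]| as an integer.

#0=l has no predecessor
#1=h depends on [0:l]
#2=j depends on [1:h]
#3=l depends on [2:j]
#4=i depends on [2:j]
#5=j depends on [3:l, 4:i]
#6=j depends on [5:j]
#7=k depends on [4:i]
sources: [0:l]
N(rest) = Σ N(rest − s) over sources s of rest; N(one piece) = 1:
  size 1 → [6]=1  [7]=1
  size 2 → [5,6]=1  [6,7]=2
  size 3 → [3,5,6]=1  [5,6,7]=3
  size 4 → [3,5,6,7]=4  [4,5,6,7]=3
  size 5 → [3,4,5,6,7]=7
  size 6 → [2,3,4,5,6,7]=7
  first=0(l) contributes 7

7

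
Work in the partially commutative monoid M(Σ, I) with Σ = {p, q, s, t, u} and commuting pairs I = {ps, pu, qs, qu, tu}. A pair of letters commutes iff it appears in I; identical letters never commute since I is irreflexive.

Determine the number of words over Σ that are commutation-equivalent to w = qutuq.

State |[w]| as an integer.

piece 0:q — minimal
piece 1:u — minimal
piece 2:t rests on {0:q}
piece 3:u rests on {1:u}
piece 4:q rests on {2:t}
minimal pieces: {0:q, 1:u}
ways to finish when only these pieces remain (= sum over removing one remaining piece with nothing left below it):
  1 left: {3}→1  {4}→1
  2 left: {1,3}→1  {2,4}→1  {3,4}→2
  3 left: {0,2,4}→1  {1,3,4}→3  {2,3,4}→3
  placing 0:q first → 6 extensions
  placing 1:u first → 4 extensions
total linear extensions = 10

10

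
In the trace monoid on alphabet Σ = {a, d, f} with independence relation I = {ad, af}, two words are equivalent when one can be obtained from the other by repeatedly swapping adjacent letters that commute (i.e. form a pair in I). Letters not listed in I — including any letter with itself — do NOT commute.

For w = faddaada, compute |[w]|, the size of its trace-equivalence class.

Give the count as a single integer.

piece 0:f — minimal
piece 1:a — minimal
piece 2:d rests on {0:f}
piece 3:d rests on {2:d}
piece 4:a rests on {1:a}
piece 5:a rests on {4:a}
piece 6:d rests on {3:d}
piece 7:a rests on {5:a}
minimal pieces: {0:f, 1:a}
ways to finish when only these pieces remain (= sum over removing one remaining piece with nothing left below it):
  1 left: {6}→1  {7}→1
  2 left: {3,6}→1  {5,7}→1  {6,7}→2
  3 left: {2,3,6}→1  {3,6,7}→3  {4,5,7}→1  {5,6,7}→3
  4 left: {0,2,3,6}→1  {1,4,5,7}→1  {2,3,6,7}→4  {3,5,6,7}→6  {4,5,6,7}→4
  5 left: {0,2,3,6,7}→5  {1,4,5,6,7}→5  {2,3,5,6,7}→10  {3,4,5,6,7}→10
  6 left: {0,2,3,5,6,7}→15  {1,3,4,5,6,7}→15  {2,3,4,5,6,7}→20
  placing 0:f first → 35 extensions
  placing 1:a first → 35 extensions
total linear extensions = 70

70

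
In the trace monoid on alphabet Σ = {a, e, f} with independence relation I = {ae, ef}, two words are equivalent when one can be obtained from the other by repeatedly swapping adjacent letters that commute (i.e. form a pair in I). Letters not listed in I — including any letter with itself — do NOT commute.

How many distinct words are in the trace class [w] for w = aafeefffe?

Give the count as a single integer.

84

0(a) covers ∅
1(a) covers 0:a
2(f) covers 1:a
3(e) covers ∅
4(e) covers 3:e
5(f) covers 2:f
6(f) covers 5:f
7(f) covers 6:f
8(e) covers 4:e
floor of heap: 0:a, 3:e
completions by unplaced set U, small U first (add the entries for U minus each lowest piece of U):
  |U|=1: {7}:1  {8}:1
  |U|=2: {4,8}:1  {6,7}:1  {7,8}:2
  |U|=3: {3,4,8}:1  {4,7,8}:3  {5,6,7}:1  {6,7,8}:3
  |U|=4: {2,5,6,7}:1  {3,4,7,8}:4  {4,6,7,8}:6  {5,6,7,8}:4
  |U|=5: {1,2,5,6,7}:1  {2,5,6,7,8}:5  {3,4,6,7,8}:10  {4,5,6,7,8}:10
  |U|=6: {0,1,2,5,6,7}:1  {1,2,5,6,7,8}:6  {2,4,5,6,7,8}:15  {3,4,5,6,7,8}:20
  |U|=7: {0,1,2,5,6,7,8}:7  {1,2,4,5,6,7,8}:21  {2,3,4,5,6,7,8}:35
  start at 0(a): 56
  start at 3(e): 28
sum over floor = 84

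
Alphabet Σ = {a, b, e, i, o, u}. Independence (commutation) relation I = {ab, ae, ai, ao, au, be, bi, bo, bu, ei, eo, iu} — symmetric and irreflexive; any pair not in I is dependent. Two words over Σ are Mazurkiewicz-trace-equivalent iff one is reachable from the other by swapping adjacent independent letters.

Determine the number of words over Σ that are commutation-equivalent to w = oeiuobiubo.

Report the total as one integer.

450

piece 0:o — minimal
piece 1:e — minimal
piece 2:i rests on {0:o}
piece 3:u rests on {0:o, 1:e}
piece 4:o rests on {2:i, 3:u}
piece 5:b — minimal
piece 6:i rests on {4:o}
piece 7:u rests on {4:o}
piece 8:b rests on {5:b}
piece 9:o rests on {6:i, 7:u}
minimal pieces: {0:o, 1:e, 5:b}
ways to finish when only these pieces remain (= sum over removing one remaining piece with nothing left below it):
  1 left: {8}→1  {9}→1
  2 left: {5,8}→1  {6,9}→1  {7,9}→1  {8,9}→2
  3 left: {5,8,9}→3  {6,7,9}→2  {6,8,9}→3  {7,8,9}→3
  4 left: {4,6,7,9}→2  {5,6,8,9}→6  {5,7,8,9}→6  {6,7,8,9}→8
  5 left: {2,4,6,7,9}→2  {3,4,6,7,9}→2  {4,6,7,8,9}→10  {5,6,7,8,9}→20
  6 left: {1,3,4,6,7,9}→2  {2,3,4,6,7,9}→4  {2,4,6,7,8,9}→12  {3,4,6,7,8,9}→12  {4,5,6,7,8,9}→30
  7 left: {0,2,3,4,6,7,9}→4  {1,2,3,4,6,7,9}→6  {1,3,4,6,7,8,9}→14  {2,3,4,6,7,8,9}→28  {2,4,5,6,7,8,9}→42  {3,4,5,6,7,8,9}→42
  8 left: {0,1,2,3,4,6,7,9}→10  {0,2,3,4,6,7,8,9}→32  {1,2,3,4,6,7,8,9}→48  {1,3,4,5,6,7,8,9}→56  {2,3,4,5,6,7,8,9}→112
  placing 0:o first → 216 extensions
  placing 1:e first → 144 extensions
  placing 5:b first → 90 extensions
total linear extensions = 450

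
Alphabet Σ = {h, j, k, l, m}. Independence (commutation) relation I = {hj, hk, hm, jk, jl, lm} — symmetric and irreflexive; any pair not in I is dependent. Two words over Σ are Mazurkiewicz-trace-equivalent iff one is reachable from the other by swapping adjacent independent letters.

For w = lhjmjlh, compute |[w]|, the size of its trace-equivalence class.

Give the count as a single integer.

35

#0=l has no predecessor
#1=h depends on [0:l]
#2=j has no predecessor
#3=m depends on [2:j]
#4=j depends on [3:m]
#5=l depends on [1:h]
#6=h depends on [5:l]
sources: [0:l, 2:j]
N(rest) = Σ N(rest − s) over sources s of rest; N(one piece) = 1:
  size 1 → [4]=1  [6]=1
  size 2 → [3,4]=1  [4,6]=2  [5,6]=1
  size 3 → [1,5,6]=1  [2,3,4]=1  [3,4,6]=3  [4,5,6]=3
  size 4 → [0,1,5,6]=1  [1,4,5,6]=4  [2,3,4,6]=4  [3,4,5,6]=6
  size 5 → [0,1,4,5,6]=5  [1,3,4,5,6]=10  [2,3,4,5,6]=10
  first=0(l) contributes 20
  first=2(j) contributes 15
|[w]| = 35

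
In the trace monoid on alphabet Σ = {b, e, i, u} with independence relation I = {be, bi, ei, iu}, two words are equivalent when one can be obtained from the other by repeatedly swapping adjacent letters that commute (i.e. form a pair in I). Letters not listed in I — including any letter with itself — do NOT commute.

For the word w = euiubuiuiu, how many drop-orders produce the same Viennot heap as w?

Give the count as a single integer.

120

piece 0:e — minimal
piece 1:u rests on {0:e}
piece 2:i — minimal
piece 3:u rests on {1:u}
piece 4:b rests on {3:u}
piece 5:u rests on {4:b}
piece 6:i rests on {2:i}
piece 7:u rests on {5:u}
piece 8:i rests on {6:i}
piece 9:u rests on {7:u}
minimal pieces: {0:e, 2:i}
ways to finish when only these pieces remain (= sum over removing one remaining piece with nothing left below it):
  1 left: {8}→1  {9}→1
  2 left: {6,8}→1  {7,9}→1  {8,9}→2
  3 left: {2,6,8}→1  {5,7,9}→1  {6,8,9}→3  {7,8,9}→3
  4 left: {2,6,8,9}→4  {4,5,7,9}→1  {5,7,8,9}→4  {6,7,8,9}→6
  5 left: {2,6,7,8,9}→10  {3,4,5,7,9}→1  {4,5,7,8,9}→5  {5,6,7,8,9}→10
  6 left: {1,3,4,5,7,9}→1  {2,5,6,7,8,9}→20  {3,4,5,7,8,9}→6  {4,5,6,7,8,9}→15
  7 left: {0,1,3,4,5,7,9}→1  {1,3,4,5,7,8,9}→7  {2,4,5,6,7,8,9}→35  {3,4,5,6,7,8,9}→21
  8 left: {0,1,3,4,5,7,8,9}→8  {1,3,4,5,6,7,8,9}→28  {2,3,4,5,6,7,8,9}→56
  placing 0:e first → 84 extensions
  placing 2:i first → 36 extensions
total linear extensions = 120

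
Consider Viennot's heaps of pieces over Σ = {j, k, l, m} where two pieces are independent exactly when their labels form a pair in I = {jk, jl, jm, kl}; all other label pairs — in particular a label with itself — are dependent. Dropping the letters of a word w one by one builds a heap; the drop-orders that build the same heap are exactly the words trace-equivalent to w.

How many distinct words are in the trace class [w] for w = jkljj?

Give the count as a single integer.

20

#0=j has no predecessor
#1=k has no predecessor
#2=l has no predecessor
#3=j depends on [0:j]
#4=j depends on [3:j]
sources: [0:j, 1:k, 2:l]
N(rest) = Σ N(rest − s) over sources s of rest; N(one piece) = 1:
  size 1 → [1]=1  [2]=1  [4]=1
  size 2 → [1,2]=2  [1,4]=2  [2,4]=2  [3,4]=1
  size 3 → [0,3,4]=1  [1,2,4]=6  [1,3,4]=3  [2,3,4]=3
  first=0(j) contributes 12
  first=1(k) contributes 4
  first=2(l) contributes 4
|[w]| = 20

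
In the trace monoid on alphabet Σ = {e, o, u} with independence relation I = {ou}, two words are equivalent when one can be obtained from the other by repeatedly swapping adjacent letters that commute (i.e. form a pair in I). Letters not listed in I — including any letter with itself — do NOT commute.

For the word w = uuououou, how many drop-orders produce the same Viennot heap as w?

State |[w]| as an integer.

0(u) covers ∅
1(u) covers 0:u
2(o) covers ∅
3(u) covers 1:u
4(o) covers 2:o
5(u) covers 3:u
6(o) covers 4:o
7(u) covers 5:u
floor of heap: 0:u, 2:o
completions by unplaced set U, small U first (add the entries for U minus each lowest piece of U):
  |U|=1: {6}:1  {7}:1
  |U|=2: {4,6}:1  {5,7}:1  {6,7}:2
  |U|=3: {2,4,6}:1  {3,5,7}:1  {4,6,7}:3  {5,6,7}:3
  |U|=4: {1,3,5,7}:1  {2,4,6,7}:4  {3,5,6,7}:4  {4,5,6,7}:6
  |U|=5: {0,1,3,5,7}:1  {1,3,5,6,7}:5  {2,4,5,6,7}:10  {3,4,5,6,7}:10
  |U|=6: {0,1,3,5,6,7}:6  {1,3,4,5,6,7}:15  {2,3,4,5,6,7}:20
  start at 0(u): 35
  start at 2(o): 21
sum over floor = 56

56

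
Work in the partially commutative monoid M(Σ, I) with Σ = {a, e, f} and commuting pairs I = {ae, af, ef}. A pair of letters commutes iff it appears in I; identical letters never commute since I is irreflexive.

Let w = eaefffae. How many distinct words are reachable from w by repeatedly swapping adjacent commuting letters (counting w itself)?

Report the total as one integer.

560

#0=e has no predecessor
#1=a has no predecessor
#2=e depends on [0:e]
#3=f has no predecessor
#4=f depends on [3:f]
#5=f depends on [4:f]
#6=a depends on [1:a]
#7=e depends on [2:e]
sources: [0:e, 1:a, 3:f]
N(rest) = Σ N(rest − s) over sources s of rest; N(one piece) = 1:
  size 1 → [5]=1  [6]=1  [7]=1
  size 2 → [1,6]=1  [2,7]=1  [4,5]=1  [5,6]=2  [5,7]=2  [6,7]=2
  size 3 → [0,2,7]=1  [1,5,6]=3  [1,6,7]=3  [2,5,7]=3  [2,6,7]=3  [3,4,5]=1  [4,5,6]=3  [4,5,7]=3  [5,6,7]=6
  size 4 → [0,2,5,7]=4  [0,2,6,7]=4  [1,2,6,7]=6  [1,4,5,6]=6  [1,5,6,7]=12  [2,4,5,7]=6  [2,5,6,7]=12  [3,4,5,6]=4  [3,4,5,7]=4  [4,5,6,7]=12
  size 5 → [0,1,2,6,7]=10  [0,2,4,5,7]=10  [0,2,5,6,7]=20  [1,2,5,6,7]=30  [1,3,4,5,6]=10  [1,4,5,6,7]=30  [2,3,4,5,7]=10  [2,4,5,6,7]=30  [3,4,5,6,7]=20
  size 6 → [0,1,2,5,6,7]=60  [0,2,3,4,5,7]=20  [0,2,4,5,6,7]=60  [1,2,4,5,6,7]=90  [1,3,4,5,6,7]=60  [2,3,4,5,6,7]=60
  first=0(e) contributes 210
  first=1(a) contributes 140
  first=3(f) contributes 210
|[w]| = 560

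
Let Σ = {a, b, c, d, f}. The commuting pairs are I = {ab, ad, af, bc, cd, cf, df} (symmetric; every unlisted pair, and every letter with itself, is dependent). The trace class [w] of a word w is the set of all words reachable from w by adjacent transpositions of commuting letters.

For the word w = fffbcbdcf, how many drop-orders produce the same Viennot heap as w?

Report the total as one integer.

drop 0:f onto floor
drop 1:f onto {0:f}
drop 2:f onto {1:f}
drop 3:b onto {2:f}
drop 4:c onto floor
drop 5:b onto {3:b}
drop 6:d onto {5:b}
drop 7:c onto {4:c}
drop 8:f onto {5:b}
ground layer = {0:f, 4:c}
drop-orders for the pieces not yet dropped (sum over which currently-grounded one goes next):
  1 to go: {6} 1  {7} 1  {8} 1
  2 to go: {4,7} 1  {6,7} 2  {6,8} 2  {7,8} 2
  3 to go: {4,6,7} 3  {4,7,8} 3  {5,6,8} 2  {6,7,8} 6
  4 to go: {3,5,6,8} 2  {4,6,7,8} 12  {5,6,7,8} 8
  5 to go: {2,3,5,6,8} 2  {3,5,6,7,8} 10  {4,5,6,7,8} 20
  6 to go: {1,2,3,5,6,8} 2  {2,3,5,6,7,8} 12  {3,4,5,6,7,8} 30
  7 to go: {0,1,2,3,5,6,8} 2  {1,2,3,5,6,7,8} 14  {2,3,4,5,6,7,8} 42
  if 0:f drops first: 56 orders
  if 4:c drops first: 16 orders
heap linearizations: 72

72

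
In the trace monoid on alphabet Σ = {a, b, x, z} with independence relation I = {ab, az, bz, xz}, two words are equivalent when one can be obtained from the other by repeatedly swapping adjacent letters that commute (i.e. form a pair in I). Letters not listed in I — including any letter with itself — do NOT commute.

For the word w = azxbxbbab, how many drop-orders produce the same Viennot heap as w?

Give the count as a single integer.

piece 0:a — minimal
piece 1:z — minimal
piece 2:x rests on {0:a}
piece 3:b rests on {2:x}
piece 4:x rests on {3:b}
piece 5:b rests on {4:x}
piece 6:b rests on {5:b}
piece 7:a rests on {4:x}
piece 8:b rests on {6:b}
minimal pieces: {0:a, 1:z}
ways to finish when only these pieces remain (= sum over removing one remaining piece with nothing left below it):
  1 left: {1}→1  {7}→1  {8}→1
  2 left: {1,7}→2  {1,8}→2  {6,8}→1  {7,8}→2
  3 left: {1,6,8}→3  {1,7,8}→6  {5,6,8}→1  {6,7,8}→3
  4 left: {1,5,6,8}→4  {1,6,7,8}→12  {5,6,7,8}→4
  5 left: {1,5,6,7,8}→20  {4,5,6,7,8}→4
  6 left: {1,4,5,6,7,8}→24  {3,4,5,6,7,8}→4
  7 left: {1,3,4,5,6,7,8}→28  {2,3,4,5,6,7,8}→4
  placing 0:a first → 32 extensions
  placing 1:z first → 4 extensions
total linear extensions = 36

36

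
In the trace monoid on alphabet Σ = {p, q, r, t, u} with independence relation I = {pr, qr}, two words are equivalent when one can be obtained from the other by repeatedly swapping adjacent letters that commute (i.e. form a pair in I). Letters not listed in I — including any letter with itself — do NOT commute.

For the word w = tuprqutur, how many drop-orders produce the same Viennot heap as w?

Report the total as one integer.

3

0(t) covers ∅
1(u) covers 0:t
2(p) covers 1:u
3(r) covers 1:u
4(q) covers 2:p
5(u) covers 3:r, 4:q
6(t) covers 5:u
7(u) covers 6:t
8(r) covers 7:u
floor of heap: 0:t
completions by unplaced set U, small U first (add the entries for U minus each lowest piece of U):
  |U|=1: {8}:1
  |U|=2: {7,8}:1
  |U|=3: {6,7,8}:1
  |U|=4: {5,6,7,8}:1
  |U|=5: {3,5,6,7,8}:1  {4,5,6,7,8}:1
  |U|=6: {2,4,5,6,7,8}:1  {3,4,5,6,7,8}:2
  |U|=7: {2,3,4,5,6,7,8}:3
  start at 0(t): 3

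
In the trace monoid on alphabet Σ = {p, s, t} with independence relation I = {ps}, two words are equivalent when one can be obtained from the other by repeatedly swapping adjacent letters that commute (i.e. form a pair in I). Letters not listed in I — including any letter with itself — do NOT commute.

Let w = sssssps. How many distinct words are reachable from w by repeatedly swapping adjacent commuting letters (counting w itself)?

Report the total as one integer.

piece 0:s — minimal
piece 1:s rests on {0:s}
piece 2:s rests on {1:s}
piece 3:s rests on {2:s}
piece 4:s rests on {3:s}
piece 5:p — minimal
piece 6:s rests on {4:s}
minimal pieces: {0:s, 5:p}
ways to finish when only these pieces remain (= sum over removing one remaining piece with nothing left below it):
  1 left: {5}→1  {6}→1
  2 left: {4,6}→1  {5,6}→2
  3 left: {3,4,6}→1  {4,5,6}→3
  4 left: {2,3,4,6}→1  {3,4,5,6}→4
  5 left: {1,2,3,4,6}→1  {2,3,4,5,6}→5
  placing 0:s first → 6 extensions
  placing 5:p first → 1 extensions
total linear extensions = 7

7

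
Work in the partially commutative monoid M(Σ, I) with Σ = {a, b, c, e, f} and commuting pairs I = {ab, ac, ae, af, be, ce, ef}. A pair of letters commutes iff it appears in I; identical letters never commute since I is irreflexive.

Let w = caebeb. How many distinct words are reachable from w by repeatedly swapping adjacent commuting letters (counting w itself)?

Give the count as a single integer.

60

#0=c has no predecessor
#1=a has no predecessor
#2=e has no predecessor
#3=b depends on [0:c]
#4=e depends on [2:e]
#5=b depends on [3:b]
sources: [0:c, 1:a, 2:e]
N(rest) = Σ N(rest − s) over sources s of rest; N(one piece) = 1:
  size 1 → [1]=1  [4]=1  [5]=1
  size 2 → [1,4]=2  [1,5]=2  [2,4]=1  [3,5]=1  [4,5]=2
  size 3 → [0,3,5]=1  [1,2,4]=3  [1,3,5]=3  [1,4,5]=6  [2,4,5]=3  [3,4,5]=3
  size 4 → [0,1,3,5]=4  [0,3,4,5]=4  [1,2,4,5]=12  [1,3,4,5]=12  [2,3,4,5]=6
  first=0(c) contributes 30
  first=1(a) contributes 10
  first=2(e) contributes 20
|[w]| = 60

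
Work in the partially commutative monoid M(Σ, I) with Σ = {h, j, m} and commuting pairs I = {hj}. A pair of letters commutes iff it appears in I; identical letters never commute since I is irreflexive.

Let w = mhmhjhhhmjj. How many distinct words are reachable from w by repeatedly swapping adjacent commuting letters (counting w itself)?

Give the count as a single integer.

0(m) covers ∅
1(h) covers 0:m
2(m) covers 1:h
3(h) covers 2:m
4(j) covers 2:m
5(h) covers 3:h
6(h) covers 5:h
7(h) covers 6:h
8(m) covers 4:j, 7:h
9(j) covers 8:m
10(j) covers 9:j
floor of heap: 0:m
completions by unplaced set U, small U first (add the entries for U minus each lowest piece of U):
  |U|=1: {10}:1
  |U|=2: {9,10}:1
  |U|=3: {8,9,10}:1
  |U|=4: {4,8,9,10}:1  {7,8,9,10}:1
  |U|=5: {4,7,8,9,10}:2  {6,7,8,9,10}:1
  |U|=6: {4,6,7,8,9,10}:3  {5,6,7,8,9,10}:1
  |U|=7: {3,5,6,7,8,9,10}:1  {4,5,6,7,8,9,10}:4
  |U|=8: {3,4,5,6,7,8,9,10}:5
  |U|=9: {2,3,4,5,6,7,8,9,10}:5
  start at 0(m): 5

5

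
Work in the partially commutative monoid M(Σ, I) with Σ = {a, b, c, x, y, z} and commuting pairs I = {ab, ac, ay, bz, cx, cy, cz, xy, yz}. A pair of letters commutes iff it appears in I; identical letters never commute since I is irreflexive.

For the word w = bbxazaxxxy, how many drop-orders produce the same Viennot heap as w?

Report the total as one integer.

8

drop 0:b onto floor
drop 1:b onto {0:b}
drop 2:x onto {1:b}
drop 3:a onto {2:x}
drop 4:z onto {3:a}
drop 5:a onto {4:z}
drop 6:x onto {5:a}
drop 7:x onto {6:x}
drop 8:x onto {7:x}
drop 9:y onto {1:b}
ground layer = {0:b}
drop-orders for the pieces not yet dropped (sum over which currently-grounded one goes next):
  1 to go: {8} 1  {9} 1
  2 to go: {7,8} 1  {8,9} 2
  3 to go: {6,7,8} 1  {7,8,9} 3
  4 to go: {5,6,7,8} 1  {6,7,8,9} 4
  5 to go: {4,5,6,7,8} 1  {5,6,7,8,9} 5
  6 to go: {3,4,5,6,7,8} 1  {4,5,6,7,8,9} 6
  7 to go: {2,3,4,5,6,7,8} 1  {3,4,5,6,7,8,9} 7
  8 to go: {2,3,4,5,6,7,8,9} 8
  if 0:b drops first: 8 orders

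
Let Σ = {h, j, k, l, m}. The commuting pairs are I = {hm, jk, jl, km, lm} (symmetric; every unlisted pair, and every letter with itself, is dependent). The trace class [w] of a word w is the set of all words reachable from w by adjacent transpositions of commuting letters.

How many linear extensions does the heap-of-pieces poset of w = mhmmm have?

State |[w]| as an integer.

5

0(m) covers ∅
1(h) covers ∅
2(m) covers 0:m
3(m) covers 2:m
4(m) covers 3:m
floor of heap: 0:m, 1:h
completions by unplaced set U, small U first (add the entries for U minus each lowest piece of U):
  |U|=1: {1}:1  {4}:1
  |U|=2: {1,4}:2  {3,4}:1
  |U|=3: {1,3,4}:3  {2,3,4}:1
  start at 0(m): 4
  start at 1(h): 1
sum over floor = 5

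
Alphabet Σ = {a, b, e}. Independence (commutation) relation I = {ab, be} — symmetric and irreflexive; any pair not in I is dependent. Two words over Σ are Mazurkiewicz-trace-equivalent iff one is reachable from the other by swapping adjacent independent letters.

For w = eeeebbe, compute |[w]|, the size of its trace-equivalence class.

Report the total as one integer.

21

drop 0:e onto floor
drop 1:e onto {0:e}
drop 2:e onto {1:e}
drop 3:e onto {2:e}
drop 4:b onto floor
drop 5:b onto {4:b}
drop 6:e onto {3:e}
ground layer = {0:e, 4:b}
drop-orders for the pieces not yet dropped (sum over which currently-grounded one goes next):
  1 to go: {5} 1  {6} 1
  2 to go: {3,6} 1  {4,5} 1  {5,6} 2
  3 to go: {2,3,6} 1  {3,5,6} 3  {4,5,6} 3
  4 to go: {1,2,3,6} 1  {2,3,5,6} 4  {3,4,5,6} 6
  5 to go: {0,1,2,3,6} 1  {1,2,3,5,6} 5  {2,3,4,5,6} 10
  if 0:e drops first: 15 orders
  if 4:b drops first: 6 orders
heap linearizations: 21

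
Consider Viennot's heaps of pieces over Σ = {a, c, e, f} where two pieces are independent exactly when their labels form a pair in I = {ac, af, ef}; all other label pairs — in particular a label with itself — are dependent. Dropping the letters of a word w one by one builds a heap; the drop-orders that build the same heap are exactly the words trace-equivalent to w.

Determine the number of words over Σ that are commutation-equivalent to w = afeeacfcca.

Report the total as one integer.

drop 0:a onto floor
drop 1:f onto floor
drop 2:e onto {0:a}
drop 3:e onto {2:e}
drop 4:a onto {3:e}
drop 5:c onto {1:f, 3:e}
drop 6:f onto {5:c}
drop 7:c onto {6:f}
drop 8:c onto {7:c}
drop 9:a onto {4:a}
ground layer = {0:a, 1:f}
drop-orders for the pieces not yet dropped (sum over which currently-grounded one goes next):
  1 to go: {8} 1  {9} 1
  2 to go: {4,9} 1  {7,8} 1  {8,9} 2
  3 to go: {4,8,9} 3  {6,7,8} 1  {7,8,9} 3
  4 to go: {4,7,8,9} 6  {5,6,7,8} 1  {6,7,8,9} 4
  5 to go: {1,5,6,7,8} 1  {4,6,7,8,9} 10  {5,6,7,8,9} 5
  6 to go: {1,5,6,7,8,9} 6  {4,5,6,7,8,9} 15
  7 to go: {1,4,5,6,7,8,9} 21  {3,4,5,6,7,8,9} 15
  8 to go: {1,3,4,5,6,7,8,9} 36  {2,3,4,5,6,7,8,9} 15
  if 0:a drops first: 51 orders
  if 1:f drops first: 15 orders
heap linearizations: 66

66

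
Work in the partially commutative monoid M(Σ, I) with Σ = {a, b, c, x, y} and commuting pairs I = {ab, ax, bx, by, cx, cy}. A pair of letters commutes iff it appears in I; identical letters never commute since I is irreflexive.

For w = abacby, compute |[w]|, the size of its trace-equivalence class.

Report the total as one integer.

10

piece 0:a — minimal
piece 1:b — minimal
piece 2:a rests on {0:a}
piece 3:c rests on {1:b, 2:a}
piece 4:b rests on {3:c}
piece 5:y rests on {2:a}
minimal pieces: {0:a, 1:b}
ways to finish when only these pieces remain (= sum over removing one remaining piece with nothing left below it):
  1 left: {4}→1  {5}→1
  2 left: {3,4}→1  {4,5}→2
  3 left: {1,3,4}→1  {3,4,5}→3
  4 left: {1,3,4,5}→4  {2,3,4,5}→3
  placing 0:a first → 7 extensions
  placing 1:b first → 3 extensions
total linear extensions = 10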